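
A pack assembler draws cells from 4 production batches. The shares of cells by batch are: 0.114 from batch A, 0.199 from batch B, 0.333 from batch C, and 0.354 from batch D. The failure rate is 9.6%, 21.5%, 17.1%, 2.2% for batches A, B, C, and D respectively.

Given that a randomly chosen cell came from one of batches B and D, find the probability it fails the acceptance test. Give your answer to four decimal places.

Let S = {B, D}.
P(S) = 0.199 + 0.354 = 0.553.
P(F ∩ S) = 0.215·0.199 + 0.022·0.354 = 0.042785 + 0.007788 = 0.050573.
P(F | S) = 0.050573 / 0.553 = 0.091452…

P(F|S) ≈ 0.0915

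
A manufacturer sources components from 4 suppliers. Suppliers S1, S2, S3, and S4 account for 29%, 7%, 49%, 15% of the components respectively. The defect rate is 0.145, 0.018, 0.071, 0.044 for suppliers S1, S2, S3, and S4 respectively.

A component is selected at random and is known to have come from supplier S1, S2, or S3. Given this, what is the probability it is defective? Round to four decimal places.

Let S = {S1, S2, S3}.
P(S) = 0.29 + 0.07 + 0.49 = 0.85.
P(D ∩ S) = 0.145·0.29 + 0.018·0.07 + 0.071·0.49 = 0.04205 + 0.00126 + 0.03479 = 0.0781.
P(D | S) = 0.0781 / 0.85 = 0.091882…

0.0919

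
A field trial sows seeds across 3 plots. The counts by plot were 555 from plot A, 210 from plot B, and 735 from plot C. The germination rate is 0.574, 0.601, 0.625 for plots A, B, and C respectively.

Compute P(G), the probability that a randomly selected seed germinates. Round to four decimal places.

Total: 555 + 210 + 735 = 1500.
P(A) = 555/1500 = 0.37. P(B) = 210/1500 = 0.14. P(C) = 735/1500 = 0.49.
P(G) = P(G|A)·P(A) + P(G|B)·P(B) + P(G|C)·P(C)
      = 0.574·0.37 + 0.601·0.14 + 0.625·0.49
      = 0.21238 + 0.08414 + 0.30625 = 0.60277

0.6028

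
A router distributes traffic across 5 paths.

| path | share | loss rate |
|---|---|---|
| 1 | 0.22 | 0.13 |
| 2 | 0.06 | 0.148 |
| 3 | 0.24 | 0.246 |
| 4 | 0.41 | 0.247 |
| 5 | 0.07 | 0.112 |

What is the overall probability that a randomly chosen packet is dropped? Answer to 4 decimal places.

0.2056

P(L) = P(L|1)·P(1) + P(L|2)·P(2) + P(L|3)·P(3) + P(L|4)·P(4) + P(L|5)·P(5)
      = 0.13·0.22 + 0.148·0.06 + 0.246·0.24 + 0.247·0.41 + 0.112·0.07
      = 0.0286 + 0.00888 + 0.05904 + 0.10127 + 0.00784 = 0.20563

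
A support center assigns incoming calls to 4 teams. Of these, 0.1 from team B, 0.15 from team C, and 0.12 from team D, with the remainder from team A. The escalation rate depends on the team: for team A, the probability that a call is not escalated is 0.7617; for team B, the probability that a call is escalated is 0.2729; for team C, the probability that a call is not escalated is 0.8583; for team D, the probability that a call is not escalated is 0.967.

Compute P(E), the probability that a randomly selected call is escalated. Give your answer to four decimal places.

P(E) ≈ 0.2026

P(A) = 1 − (0.1 + 0.15 + 0.12) = 0.63.
P(E|A) = 1 − 0.7617 = 0.2383.
P(E|C) = 1 − 0.8583 = 0.1417.
P(E|D) = 1 − 0.967 = 0.033.
P(E) = P(E|A)·P(A) + P(E|B)·P(B) + P(E|C)·P(C) + P(E|D)·P(D)
      = 0.2383·0.63 + 0.2729·0.1 + 0.1417·0.15 + 0.033·0.12
      = 0.150129 + 0.02729 + 0.021255 + 0.00396 = 0.202634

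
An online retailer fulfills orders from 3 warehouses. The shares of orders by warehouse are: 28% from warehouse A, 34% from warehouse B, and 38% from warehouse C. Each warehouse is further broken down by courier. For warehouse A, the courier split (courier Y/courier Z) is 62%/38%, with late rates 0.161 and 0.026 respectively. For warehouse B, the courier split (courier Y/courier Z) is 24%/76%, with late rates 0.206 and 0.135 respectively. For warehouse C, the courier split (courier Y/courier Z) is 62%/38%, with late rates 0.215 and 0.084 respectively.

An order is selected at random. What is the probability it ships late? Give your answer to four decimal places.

P(L|A) = 0.62·0.161 + 0.38·0.026 = 0.09982 + 0.00988 = 0.1097
P(L|B) = 0.24·0.206 + 0.76·0.135 = 0.04944 + 0.1026 = 0.15204
P(L|C) = 0.62·0.215 + 0.38·0.084 = 0.1333 + 0.03192 = 0.16522
Then overall,
P(L) = 0.28·0.1097 + 0.34·0.15204 + 0.38·0.16522
      = 0.030716 + 0.0516936 + 0.0627836 = 0.1451932

P(L) ≈ 0.1452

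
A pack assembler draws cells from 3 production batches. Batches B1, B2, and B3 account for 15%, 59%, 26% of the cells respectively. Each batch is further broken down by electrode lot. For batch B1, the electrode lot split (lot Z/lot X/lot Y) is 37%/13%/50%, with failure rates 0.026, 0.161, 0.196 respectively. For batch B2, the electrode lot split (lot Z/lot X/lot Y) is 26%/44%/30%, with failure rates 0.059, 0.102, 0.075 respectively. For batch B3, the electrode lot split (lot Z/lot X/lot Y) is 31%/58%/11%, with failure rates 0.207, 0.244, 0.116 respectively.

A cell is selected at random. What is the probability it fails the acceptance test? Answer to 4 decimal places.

0.1249

P(F|B1) = 0.37·0.026 + 0.13·0.161 + 0.5·0.196 = 0.00962 + 0.02093 + 0.098 = 0.12855
P(F|B2) = 0.26·0.059 + 0.44·0.102 + 0.3·0.075 = 0.01534 + 0.04488 + 0.0225 = 0.08272
P(F|B3) = 0.31·0.207 + 0.58·0.244 + 0.11·0.116 = 0.06417 + 0.14152 + 0.01276 = 0.21845
By total probability over the outer partition,
P(F) = 0.15·0.12855 + 0.59·0.08272 + 0.26·0.21845
      = 0.0192825 + 0.0488048 + 0.056797 = 0.1248843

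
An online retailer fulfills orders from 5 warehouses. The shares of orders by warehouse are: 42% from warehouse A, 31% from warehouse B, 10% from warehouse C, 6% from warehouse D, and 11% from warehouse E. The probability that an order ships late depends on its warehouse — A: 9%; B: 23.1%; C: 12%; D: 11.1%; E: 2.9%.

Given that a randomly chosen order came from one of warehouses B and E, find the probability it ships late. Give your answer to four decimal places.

0.1781

Let S = {B, E}.
P(S) = 0.31 + 0.11 = 0.42.
P(L ∩ S) = 0.231·0.31 + 0.029·0.11 = 0.07161 + 0.00319 = 0.0748.
P(L | S) = 0.0748 / 0.42 = 0.178095…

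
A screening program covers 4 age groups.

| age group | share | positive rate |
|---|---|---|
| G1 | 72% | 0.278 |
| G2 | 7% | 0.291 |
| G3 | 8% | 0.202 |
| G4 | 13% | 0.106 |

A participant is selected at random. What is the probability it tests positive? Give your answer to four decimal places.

P(T) = P(T|G1)·P(G1) + P(T|G2)·P(G2) + P(T|G3)·P(G3) + P(T|G4)·P(G4)
      = 0.278·0.72 + 0.291·0.07 + 0.202·0.08 + 0.106·0.13
      = 0.20016 + 0.02037 + 0.01616 + 0.01378 = 0.25047

P(T) ≈ 0.2505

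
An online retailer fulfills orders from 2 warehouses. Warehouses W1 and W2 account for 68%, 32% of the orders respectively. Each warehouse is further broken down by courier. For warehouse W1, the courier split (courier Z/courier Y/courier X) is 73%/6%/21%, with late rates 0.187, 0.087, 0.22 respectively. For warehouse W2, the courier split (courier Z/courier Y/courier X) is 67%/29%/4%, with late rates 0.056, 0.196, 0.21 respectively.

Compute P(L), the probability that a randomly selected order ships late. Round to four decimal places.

P(L) ≈ 0.1607

P(L|W1) = 0.73·0.187 + 0.06·0.087 + 0.21·0.22 = 0.13651 + 0.00522 + 0.0462 = 0.18793
P(L|W2) = 0.67·0.056 + 0.29·0.196 + 0.04·0.21 = 0.03752 + 0.05684 + 0.0084 = 0.10276
By total probability over the outer partition,
P(L) = 0.68·0.18793 + 0.32·0.10276
      = 0.1277924 + 0.0328832 = 0.1606756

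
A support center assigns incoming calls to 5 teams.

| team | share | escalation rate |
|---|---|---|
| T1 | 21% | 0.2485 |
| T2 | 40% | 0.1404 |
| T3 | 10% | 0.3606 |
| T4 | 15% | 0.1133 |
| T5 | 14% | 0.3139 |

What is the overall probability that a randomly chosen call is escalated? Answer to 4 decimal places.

0.2053

By the law of total probability,
P(E) = P(E|T1)·P(T1) + P(E|T2)·P(T2) + P(E|T3)·P(T3) + P(E|T4)·P(T4) + P(E|T5)·P(T5)
      = 0.2485·0.21 + 0.1404·0.4 + 0.3606·0.1 + 0.1133·0.15 + 0.3139·0.14
      = 0.052185 + 0.05616 + 0.03606 + 0.016995 + 0.043946 = 0.205346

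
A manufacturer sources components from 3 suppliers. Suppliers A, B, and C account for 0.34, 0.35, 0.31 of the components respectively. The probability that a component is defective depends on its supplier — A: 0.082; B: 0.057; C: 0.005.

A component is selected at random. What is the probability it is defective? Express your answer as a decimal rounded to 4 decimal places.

P(D) = P(D|A)·P(A) + P(D|B)·P(B) + P(D|C)·P(C)
      = 0.082·0.34 + 0.057·0.35 + 0.005·0.31
      = 0.02788 + 0.01995 + 0.00155 = 0.04938

P(D) ≈ 0.0494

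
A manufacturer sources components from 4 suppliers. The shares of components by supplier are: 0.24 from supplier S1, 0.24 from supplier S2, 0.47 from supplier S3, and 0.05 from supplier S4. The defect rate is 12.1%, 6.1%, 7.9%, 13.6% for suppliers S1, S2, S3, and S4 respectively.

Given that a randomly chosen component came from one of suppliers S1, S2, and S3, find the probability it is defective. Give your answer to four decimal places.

0.0851

Let S = {S1, S2, S3}.
P(S) = 0.24 + 0.24 + 0.47 = 0.95.
P(D ∩ S) = 0.121·0.24 + 0.061·0.24 + 0.079·0.47 = 0.02904 + 0.01464 + 0.03713 = 0.08081.
P(D | S) = 0.08081 / 0.95 = 0.085063…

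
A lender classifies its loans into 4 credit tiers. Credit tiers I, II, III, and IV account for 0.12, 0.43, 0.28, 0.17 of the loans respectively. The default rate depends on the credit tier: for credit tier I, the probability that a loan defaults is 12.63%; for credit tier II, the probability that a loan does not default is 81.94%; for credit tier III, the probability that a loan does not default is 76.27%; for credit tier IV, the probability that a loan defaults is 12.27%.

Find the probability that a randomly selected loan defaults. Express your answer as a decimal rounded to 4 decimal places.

P(D|II) = 1 − 0.8194 = 0.1806.
P(D|III) = 1 − 0.7627 = 0.2373.
By the law of total probability,
P(D) = P(D|I)·P(I) + P(D|II)·P(II) + P(D|III)·P(III) + P(D|IV)·P(IV)
      = 0.1263·0.12 + 0.1806·0.43 + 0.2373·0.28 + 0.1227·0.17
      = 0.015156 + 0.077658 + 0.066444 + 0.020859 = 0.180117

0.1801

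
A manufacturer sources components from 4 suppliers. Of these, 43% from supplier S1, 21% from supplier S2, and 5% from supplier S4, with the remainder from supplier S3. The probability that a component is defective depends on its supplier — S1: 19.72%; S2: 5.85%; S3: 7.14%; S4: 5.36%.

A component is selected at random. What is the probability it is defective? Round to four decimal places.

P(D) ≈ 0.1219

P(S3) = 1 − (0.43 + 0.21 + 0.05) = 0.31.
By the law of total probability,
P(D) = P(D|S1)·P(S1) + P(D|S2)·P(S2) + P(D|S3)·P(S3) + P(D|S4)·P(S4)
      = 0.1972·0.43 + 0.0585·0.21 + 0.0714·0.31 + 0.0536·0.05
      = 0.084796 + 0.012285 + 0.022134 + 0.00268 = 0.121895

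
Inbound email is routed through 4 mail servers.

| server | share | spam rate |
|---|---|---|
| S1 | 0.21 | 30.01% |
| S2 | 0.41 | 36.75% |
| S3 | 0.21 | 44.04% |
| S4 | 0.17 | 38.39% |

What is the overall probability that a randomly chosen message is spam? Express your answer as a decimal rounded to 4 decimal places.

0.3714

P(S) = P(S|S1)·P(S1) + P(S|S2)·P(S2) + P(S|S3)·P(S3) + P(S|S4)·P(S4)
      = 0.3001·0.21 + 0.3675·0.41 + 0.4404·0.21 + 0.3839·0.17
      = 0.063021 + 0.150675 + 0.092484 + 0.065263 = 0.371443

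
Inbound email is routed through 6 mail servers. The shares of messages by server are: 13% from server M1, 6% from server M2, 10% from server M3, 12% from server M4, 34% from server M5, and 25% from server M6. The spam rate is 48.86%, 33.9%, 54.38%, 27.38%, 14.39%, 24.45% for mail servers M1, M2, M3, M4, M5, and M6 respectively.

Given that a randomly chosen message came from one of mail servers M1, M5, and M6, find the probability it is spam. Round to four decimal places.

0.2411

Let J = {M1, M5, M6}.
P(J) = 0.13 + 0.34 + 0.25 = 0.72.
P(S ∩ J) = 0.4886·0.13 + 0.1439·0.34 + 0.2445·0.25 = 0.063518 + 0.048926 + 0.061125 = 0.173569.
P(S | J) = 0.173569 / 0.72 = 0.241068…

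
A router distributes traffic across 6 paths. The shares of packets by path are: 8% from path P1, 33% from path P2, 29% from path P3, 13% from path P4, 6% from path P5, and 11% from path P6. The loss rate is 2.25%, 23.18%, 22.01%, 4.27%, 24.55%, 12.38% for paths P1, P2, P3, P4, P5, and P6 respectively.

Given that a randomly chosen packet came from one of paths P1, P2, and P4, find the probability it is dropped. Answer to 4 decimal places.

0.1553

Let S = {P1, P2, P4}.
P(S) = 0.08 + 0.33 + 0.13 = 0.54.
P(L ∩ S) = 0.0225·0.08 + 0.2318·0.33 + 0.0427·0.13 = 0.0018 + 0.076494 + 0.005551 = 0.083845.
P(L | S) = 0.083845 / 0.54 = 0.155269…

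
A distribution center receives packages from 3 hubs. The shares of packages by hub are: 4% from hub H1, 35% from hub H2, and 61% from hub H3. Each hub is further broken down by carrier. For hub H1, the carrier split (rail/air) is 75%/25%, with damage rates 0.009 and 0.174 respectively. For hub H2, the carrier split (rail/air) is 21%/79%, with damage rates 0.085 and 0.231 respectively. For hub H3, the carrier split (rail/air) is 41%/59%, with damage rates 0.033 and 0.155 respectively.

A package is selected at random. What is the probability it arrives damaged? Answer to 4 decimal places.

0.1362

P(D|H1) = 0.75·0.009 + 0.25·0.174 = 0.00675 + 0.0435 = 0.05025
P(D|H2) = 0.21·0.085 + 0.79·0.231 = 0.01785 + 0.18249 = 0.20034
P(D|H3) = 0.41·0.033 + 0.59·0.155 = 0.01353 + 0.09145 = 0.10498
Then overall,
P(D) = 0.04·0.05025 + 0.35·0.20034 + 0.61·0.10498
      = 0.00201 + 0.070119 + 0.0640378 = 0.1361668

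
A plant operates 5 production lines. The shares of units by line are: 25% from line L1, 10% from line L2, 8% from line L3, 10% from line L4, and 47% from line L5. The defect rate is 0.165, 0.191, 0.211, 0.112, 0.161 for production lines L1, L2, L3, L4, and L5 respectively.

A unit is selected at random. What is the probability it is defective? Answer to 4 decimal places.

P(D) ≈ 0.1641

By the law of total probability,
P(D) = P(D|L1)·P(L1) + P(D|L2)·P(L2) + P(D|L3)·P(L3) + P(D|L4)·P(L4) + P(D|L5)·P(L5)
      = 0.165·0.25 + 0.191·0.1 + 0.211·0.08 + 0.112·0.1 + 0.161·0.47
      = 0.04125 + 0.0191 + 0.01688 + 0.0112 + 0.07567 = 0.1641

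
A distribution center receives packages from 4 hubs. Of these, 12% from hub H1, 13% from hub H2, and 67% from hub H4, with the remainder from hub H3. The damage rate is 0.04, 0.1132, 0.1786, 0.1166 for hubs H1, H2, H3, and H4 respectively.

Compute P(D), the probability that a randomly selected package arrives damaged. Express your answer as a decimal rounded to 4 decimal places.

P(D) ≈ 0.1119

P(H3) = 1 − (0.12 + 0.13 + 0.67) = 0.08.
By the law of total probability,
P(D) = P(D|H1)·P(H1) + P(D|H2)·P(H2) + P(D|H3)·P(H3) + P(D|H4)·P(H4)
      = 0.04·0.12 + 0.1132·0.13 + 0.1786·0.08 + 0.1166·0.67
      = 0.0048 + 0.014716 + 0.014288 + 0.078122 = 0.111926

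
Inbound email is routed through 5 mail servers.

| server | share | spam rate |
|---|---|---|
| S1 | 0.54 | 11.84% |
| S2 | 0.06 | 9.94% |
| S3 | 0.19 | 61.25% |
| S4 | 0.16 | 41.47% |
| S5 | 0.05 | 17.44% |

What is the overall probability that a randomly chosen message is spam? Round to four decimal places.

P(S) ≈ 0.2613

P(S) = P(S|S1)·P(S1) + P(S|S2)·P(S2) + P(S|S3)·P(S3) + P(S|S4)·P(S4) + P(S|S5)·P(S5)
      = 0.1184·0.54 + 0.0994·0.06 + 0.6125·0.19 + 0.4147·0.16 + 0.1744·0.05
      = 0.063936 + 0.005964 + 0.116375 + 0.066352 + 0.00872 = 0.261347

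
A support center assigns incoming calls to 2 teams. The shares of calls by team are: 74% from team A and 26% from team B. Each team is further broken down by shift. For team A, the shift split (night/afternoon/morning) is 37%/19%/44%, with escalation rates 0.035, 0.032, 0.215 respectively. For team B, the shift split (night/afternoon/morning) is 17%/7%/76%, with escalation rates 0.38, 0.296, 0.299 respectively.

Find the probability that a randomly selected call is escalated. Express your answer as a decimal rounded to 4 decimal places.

P(E|A) = 0.37·0.035 + 0.19·0.032 + 0.44·0.215 = 0.01295 + 0.00608 + 0.0946 = 0.11363
P(E|B) = 0.17·0.38 + 0.07·0.296 + 0.76·0.299 = 0.0646 + 0.02072 + 0.22724 = 0.31256
Then overall,
P(E) = 0.74·0.11363 + 0.26·0.31256
      = 0.0840862 + 0.0812656 = 0.1653518

0.1654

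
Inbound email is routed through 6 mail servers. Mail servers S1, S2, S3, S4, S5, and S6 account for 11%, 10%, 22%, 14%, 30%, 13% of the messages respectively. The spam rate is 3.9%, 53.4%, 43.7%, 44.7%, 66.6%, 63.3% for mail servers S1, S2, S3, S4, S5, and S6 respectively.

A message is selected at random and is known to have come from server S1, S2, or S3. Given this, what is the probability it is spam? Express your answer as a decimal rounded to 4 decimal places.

P(S|J) ≈ 0.3577

Let J = {S1, S2, S3}.
P(J) = 0.11 + 0.1 + 0.22 = 0.43.
P(S ∩ J) = 0.039·0.11 + 0.534·0.1 + 0.437·0.22 = 0.00429 + 0.0534 + 0.09614 = 0.15383.
P(S | J) = 0.15383 / 0.43 = 0.357744…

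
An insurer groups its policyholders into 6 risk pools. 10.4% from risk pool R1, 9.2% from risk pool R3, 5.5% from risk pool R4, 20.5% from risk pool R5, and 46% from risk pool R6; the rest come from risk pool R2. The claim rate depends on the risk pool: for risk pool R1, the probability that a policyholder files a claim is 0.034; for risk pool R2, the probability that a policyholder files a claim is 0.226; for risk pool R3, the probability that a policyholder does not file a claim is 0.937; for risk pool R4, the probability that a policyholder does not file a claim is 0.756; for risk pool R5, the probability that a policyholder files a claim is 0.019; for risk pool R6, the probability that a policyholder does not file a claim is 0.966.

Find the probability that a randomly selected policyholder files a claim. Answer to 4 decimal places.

P(R2) = 1 − (0.104 + 0.092 + 0.055 + 0.205 + 0.46) = 0.084.
P(C|R3) = 1 − 0.937 = 0.063.
P(C|R4) = 1 − 0.756 = 0.244.
P(C|R6) = 1 − 0.966 = 0.034.
P(C) = P(C|R1)·P(R1) + P(C|R2)·P(R2) + P(C|R3)·P(R3) + P(C|R4)·P(R4) + P(C|R5)·P(R5) + P(C|R6)·P(R6)
      = 0.034·0.104 + 0.226·0.084 + 0.063·0.092 + 0.244·0.055 + 0.019·0.205 + 0.034·0.46
      = 0.003536 + 0.018984 + 0.005796 + 0.01342 + 0.003895 + 0.01564 = 0.061271

0.0613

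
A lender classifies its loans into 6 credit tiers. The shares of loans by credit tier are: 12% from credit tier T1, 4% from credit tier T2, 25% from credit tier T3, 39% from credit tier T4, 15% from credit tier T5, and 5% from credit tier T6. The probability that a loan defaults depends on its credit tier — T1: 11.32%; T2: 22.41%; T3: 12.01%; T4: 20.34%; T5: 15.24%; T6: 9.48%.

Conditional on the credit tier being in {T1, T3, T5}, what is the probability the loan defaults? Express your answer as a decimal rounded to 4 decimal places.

Let S = {T1, T3, T5}.
P(S) = 0.12 + 0.25 + 0.15 = 0.52.
P(D ∩ S) = 0.1132·0.12 + 0.1201·0.25 + 0.1524·0.15 = 0.013584 + 0.030025 + 0.02286 = 0.066469.
P(D | S) = 0.066469 / 0.52 = 0.127825…

0.1278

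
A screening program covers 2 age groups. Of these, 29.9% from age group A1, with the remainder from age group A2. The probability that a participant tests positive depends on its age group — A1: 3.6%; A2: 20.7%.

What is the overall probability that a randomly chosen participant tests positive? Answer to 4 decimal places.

P(A2) = 1 − (0.299) = 0.701.
P(T) = P(T|A1)·P(A1) + P(T|A2)·P(A2)
      = 0.036·0.299 + 0.207·0.701
      = 0.010764 + 0.145107 = 0.155871

0.1559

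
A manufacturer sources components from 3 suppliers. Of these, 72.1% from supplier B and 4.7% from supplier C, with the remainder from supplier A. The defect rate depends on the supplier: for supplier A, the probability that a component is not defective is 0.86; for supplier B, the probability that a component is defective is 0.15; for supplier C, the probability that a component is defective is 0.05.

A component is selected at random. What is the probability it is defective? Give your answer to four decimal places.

P(D) ≈ 0.1430

P(A) = 1 − (0.721 + 0.047) = 0.232.
P(D|A) = 1 − 0.86 = 0.14.
P(D) = P(D|A)·P(A) + P(D|B)·P(B) + P(D|C)·P(C)
      = 0.14·0.232 + 0.15·0.721 + 0.05·0.047
      = 0.03248 + 0.10815 + 0.00235 = 0.14298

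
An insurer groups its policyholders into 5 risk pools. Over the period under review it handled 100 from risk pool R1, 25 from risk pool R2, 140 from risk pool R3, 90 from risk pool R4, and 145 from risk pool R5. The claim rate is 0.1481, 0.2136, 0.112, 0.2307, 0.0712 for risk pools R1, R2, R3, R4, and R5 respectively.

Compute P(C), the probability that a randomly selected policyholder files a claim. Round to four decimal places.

Total: 100 + 25 + 140 + 90 + 145 = 500.
P(R1) = 100/500 = 0.2. P(R2) = 25/500 = 0.05. P(R3) = 140/500 = 0.28. P(R4) = 90/500 = 0.18. P(R5) = 145/500 = 0.29.
Summing over the partition,
P(C) = P(C|R1)·P(R1) + P(C|R2)·P(R2) + P(C|R3)·P(R3) + P(C|R4)·P(R4) + P(C|R5)·P(R5)
      = 0.1481·0.2 + 0.2136·0.05 + 0.112·0.28 + 0.2307·0.18 + 0.0712·0.29
      = 0.02962 + 0.01068 + 0.03136 + 0.041526 + 0.020648 = 0.133834

P(C) ≈ 0.1338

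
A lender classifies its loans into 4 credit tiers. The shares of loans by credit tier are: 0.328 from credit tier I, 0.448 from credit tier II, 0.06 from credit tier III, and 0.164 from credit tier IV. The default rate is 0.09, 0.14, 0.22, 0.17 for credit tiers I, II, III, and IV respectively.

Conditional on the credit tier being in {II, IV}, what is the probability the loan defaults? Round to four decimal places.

Let S = {II, IV}.
P(S) = 0.448 + 0.164 = 0.612.
P(D ∩ S) = 0.14·0.448 + 0.17·0.164 = 0.06272 + 0.02788 = 0.0906.
P(D | S) = 0.0906 / 0.612 = 0.148039…

P(D|S) ≈ 0.1480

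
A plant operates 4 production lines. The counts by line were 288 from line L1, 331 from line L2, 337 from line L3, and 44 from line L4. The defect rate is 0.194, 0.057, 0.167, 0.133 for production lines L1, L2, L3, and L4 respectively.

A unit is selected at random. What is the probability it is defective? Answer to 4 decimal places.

P(D) ≈ 0.1369

Total: 288 + 331 + 337 + 44 = 1000.
P(L1) = 288/1000 = 0.288. P(L2) = 331/1000 = 0.331. P(L3) = 337/1000 = 0.337. P(L4) = 44/1000 = 0.044.
P(D) = P(D|L1)·P(L1) + P(D|L2)·P(L2) + P(D|L3)·P(L3) + P(D|L4)·P(L4)
      = 0.194·0.288 + 0.057·0.331 + 0.167·0.337 + 0.133·0.044
      = 0.055872 + 0.018867 + 0.056279 + 0.005852 = 0.13687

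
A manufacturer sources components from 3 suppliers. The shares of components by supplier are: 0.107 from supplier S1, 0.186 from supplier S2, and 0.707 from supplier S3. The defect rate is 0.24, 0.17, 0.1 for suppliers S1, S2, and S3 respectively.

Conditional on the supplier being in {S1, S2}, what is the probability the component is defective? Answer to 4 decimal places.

P(D|S) ≈ 0.1956

Let S = {S1, S2}.
P(S) = 0.107 + 0.186 = 0.293.
P(D ∩ S) = 0.24·0.107 + 0.17·0.186 = 0.02568 + 0.03162 = 0.0573.
P(D | S) = 0.0573 / 0.293 = 0.195563…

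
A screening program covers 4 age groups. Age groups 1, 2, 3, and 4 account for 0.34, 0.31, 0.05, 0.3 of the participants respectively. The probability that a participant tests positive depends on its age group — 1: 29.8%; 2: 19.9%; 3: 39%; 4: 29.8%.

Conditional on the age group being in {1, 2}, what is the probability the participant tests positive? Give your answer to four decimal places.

Let S = {1, 2}.
P(S) = 0.34 + 0.31 = 0.65.
P(T ∩ S) = 0.298·0.34 + 0.199·0.31 = 0.10132 + 0.06169 = 0.16301.
P(T | S) = 0.16301 / 0.65 = 0.250785…

0.2508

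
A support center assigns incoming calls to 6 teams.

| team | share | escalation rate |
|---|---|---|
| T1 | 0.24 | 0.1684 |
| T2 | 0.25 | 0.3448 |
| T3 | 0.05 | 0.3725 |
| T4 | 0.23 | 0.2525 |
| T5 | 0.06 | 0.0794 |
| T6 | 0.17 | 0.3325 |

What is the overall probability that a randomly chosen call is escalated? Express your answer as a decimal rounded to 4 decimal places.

By the law of total probability,
P(E) = P(E|T1)·P(T1) + P(E|T2)·P(T2) + P(E|T3)·P(T3) + P(E|T4)·P(T4) + P(E|T5)·P(T5) + P(E|T6)·P(T6)
      = 0.1684·0.24 + 0.3448·0.25 + 0.3725·0.05 + 0.2525·0.23 + 0.0794·0.06 + 0.3325·0.17
      = 0.040416 + 0.0862 + 0.018625 + 0.058075 + 0.004764 + 0.056525 = 0.264605

0.2646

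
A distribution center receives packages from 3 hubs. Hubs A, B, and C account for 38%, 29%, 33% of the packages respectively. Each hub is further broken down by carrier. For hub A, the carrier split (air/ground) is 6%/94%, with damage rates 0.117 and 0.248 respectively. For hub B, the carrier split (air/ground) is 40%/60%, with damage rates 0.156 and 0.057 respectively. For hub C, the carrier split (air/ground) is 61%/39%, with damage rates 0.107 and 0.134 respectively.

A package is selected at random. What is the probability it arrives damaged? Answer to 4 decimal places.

P(D|A) = 0.06·0.117 + 0.94·0.248 = 0.00702 + 0.23312 = 0.24014
P(D|B) = 0.4·0.156 + 0.6·0.057 = 0.0624 + 0.0342 = 0.0966
P(D|C) = 0.61·0.107 + 0.39·0.134 = 0.06527 + 0.05226 = 0.11753
By total probability over the outer partition,
P(D) = 0.38·0.24014 + 0.29·0.0966 + 0.33·0.11753
      = 0.0912532 + 0.028014 + 0.0387849 = 0.1580521

0.1581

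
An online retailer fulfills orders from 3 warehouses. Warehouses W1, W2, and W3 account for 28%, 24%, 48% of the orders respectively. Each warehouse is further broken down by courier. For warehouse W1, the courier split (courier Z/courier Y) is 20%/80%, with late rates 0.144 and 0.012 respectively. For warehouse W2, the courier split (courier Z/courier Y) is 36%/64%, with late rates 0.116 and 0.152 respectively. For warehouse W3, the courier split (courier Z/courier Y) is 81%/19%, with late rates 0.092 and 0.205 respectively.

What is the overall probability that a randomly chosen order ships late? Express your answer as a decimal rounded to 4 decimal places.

0.0986

P(L|W1) = 0.2·0.144 + 0.8·0.012 = 0.0288 + 0.0096 = 0.0384
P(L|W2) = 0.36·0.116 + 0.64·0.152 = 0.04176 + 0.09728 = 0.13904
P(L|W3) = 0.81·0.092 + 0.19·0.205 = 0.07452 + 0.03895 = 0.11347
By total probability over the outer partition,
P(L) = 0.28·0.0384 + 0.24·0.13904 + 0.48·0.11347
      = 0.010752 + 0.0333696 + 0.0544656 = 0.0985872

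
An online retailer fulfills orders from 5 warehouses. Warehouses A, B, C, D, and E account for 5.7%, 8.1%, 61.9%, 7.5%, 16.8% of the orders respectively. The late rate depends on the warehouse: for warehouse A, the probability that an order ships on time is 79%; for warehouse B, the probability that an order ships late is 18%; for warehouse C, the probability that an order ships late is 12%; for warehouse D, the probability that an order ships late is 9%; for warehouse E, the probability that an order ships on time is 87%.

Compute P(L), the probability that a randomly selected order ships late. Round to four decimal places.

P(L|A) = 1 − 0.79 = 0.21.
P(L|E) = 1 − 0.87 = 0.13.
P(L) = P(L|A)·P(A) + P(L|B)·P(B) + P(L|C)·P(C) + P(L|D)·P(D) + P(L|E)·P(E)
      = 0.21·0.057 + 0.18·0.081 + 0.12·0.619 + 0.09·0.075 + 0.13·0.168
      = 0.01197 + 0.01458 + 0.07428 + 0.00675 + 0.02184 = 0.12942

0.1294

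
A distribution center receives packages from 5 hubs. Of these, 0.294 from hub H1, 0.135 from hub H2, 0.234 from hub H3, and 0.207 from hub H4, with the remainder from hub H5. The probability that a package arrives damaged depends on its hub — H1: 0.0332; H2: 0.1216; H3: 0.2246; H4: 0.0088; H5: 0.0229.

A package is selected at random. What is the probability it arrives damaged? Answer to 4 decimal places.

P(H5) = 1 − (0.294 + 0.135 + 0.234 + 0.207) = 0.13.
P(D) = P(D|H1)·P(H1) + P(D|H2)·P(H2) + P(D|H3)·P(H3) + P(D|H4)·P(H4) + P(D|H5)·P(H5)
      = 0.0332·0.294 + 0.1216·0.135 + 0.2246·0.234 + 0.0088·0.207 + 0.0229·0.13
      = 0.0097608 + 0.016416 + 0.0525564 + 0.0018216 + 0.002977 = 0.0835318

P(D) ≈ 0.0835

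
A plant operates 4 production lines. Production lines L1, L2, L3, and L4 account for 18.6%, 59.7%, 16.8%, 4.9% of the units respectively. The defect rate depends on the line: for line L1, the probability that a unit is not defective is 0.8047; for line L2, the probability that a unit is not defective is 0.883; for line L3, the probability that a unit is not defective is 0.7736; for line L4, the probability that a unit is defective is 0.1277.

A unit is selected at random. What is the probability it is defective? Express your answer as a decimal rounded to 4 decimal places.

P(D) ≈ 0.1505

P(D|L1) = 1 − 0.8047 = 0.1953.
P(D|L2) = 1 − 0.883 = 0.117.
P(D|L3) = 1 − 0.7736 = 0.2264.
Using total probability over the partition,
P(D) = P(D|L1)·P(L1) + P(D|L2)·P(L2) + P(D|L3)·P(L3) + P(D|L4)·P(L4)
      = 0.1953·0.186 + 0.117·0.597 + 0.2264·0.168 + 0.1277·0.049
      = 0.0363258 + 0.069849 + 0.0380352 + 0.0062573 = 0.1504673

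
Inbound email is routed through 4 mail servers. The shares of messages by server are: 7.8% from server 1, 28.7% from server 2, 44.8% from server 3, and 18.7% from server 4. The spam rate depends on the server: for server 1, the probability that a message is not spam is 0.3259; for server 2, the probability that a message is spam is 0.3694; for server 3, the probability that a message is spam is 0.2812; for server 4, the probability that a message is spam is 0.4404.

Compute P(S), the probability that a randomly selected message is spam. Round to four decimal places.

P(S|1) = 1 − 0.3259 = 0.6741.
P(S) = P(S|1)·P(1) + P(S|2)·P(2) + P(S|3)·P(3) + P(S|4)·P(4)
      = 0.6741·0.078 + 0.3694·0.287 + 0.2812·0.448 + 0.4404·0.187
      = 0.0525798 + 0.1060178 + 0.1259776 + 0.0823548 = 0.36693

0.3669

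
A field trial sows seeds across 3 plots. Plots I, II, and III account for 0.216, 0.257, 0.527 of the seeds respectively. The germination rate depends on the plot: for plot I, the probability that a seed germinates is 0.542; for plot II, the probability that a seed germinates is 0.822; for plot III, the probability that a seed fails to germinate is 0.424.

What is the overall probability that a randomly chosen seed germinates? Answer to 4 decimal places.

P(G) ≈ 0.6319

P(G|III) = 1 − 0.424 = 0.576.
Using total probability over the partition,
P(G) = P(G|I)·P(I) + P(G|II)·P(II) + P(G|III)·P(III)
      = 0.542·0.216 + 0.822·0.257 + 0.576·0.527
      = 0.117072 + 0.211254 + 0.303552 = 0.631878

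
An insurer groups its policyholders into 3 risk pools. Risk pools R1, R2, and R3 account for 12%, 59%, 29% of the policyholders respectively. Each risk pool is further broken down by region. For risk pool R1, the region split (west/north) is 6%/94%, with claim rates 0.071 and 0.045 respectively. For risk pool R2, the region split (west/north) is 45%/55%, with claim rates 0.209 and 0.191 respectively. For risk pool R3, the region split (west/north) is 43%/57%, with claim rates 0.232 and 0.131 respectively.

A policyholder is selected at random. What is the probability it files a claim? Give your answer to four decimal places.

P(C) ≈ 0.1736

P(C|R1) = 0.06·0.071 + 0.94·0.045 = 0.00426 + 0.0423 = 0.04656
P(C|R2) = 0.45·0.209 + 0.55·0.191 = 0.09405 + 0.10505 = 0.1991
P(C|R3) = 0.43·0.232 + 0.57·0.131 = 0.09976 + 0.07467 = 0.17443
By total probability over the outer partition,
P(C) = 0.12·0.04656 + 0.59·0.1991 + 0.29·0.17443
      = 0.0055872 + 0.117469 + 0.0505847 = 0.1736409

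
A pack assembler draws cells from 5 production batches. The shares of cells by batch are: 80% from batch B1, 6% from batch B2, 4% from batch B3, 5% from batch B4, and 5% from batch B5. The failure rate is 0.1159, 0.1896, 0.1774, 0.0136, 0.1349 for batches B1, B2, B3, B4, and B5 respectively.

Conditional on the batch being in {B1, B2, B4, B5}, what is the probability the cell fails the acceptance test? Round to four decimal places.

0.1162

Let S = {B1, B2, B4, B5}.
P(S) = 0.8 + 0.06 + 0.05 + 0.05 = 0.96.
P(F ∩ S) = 0.1159·0.8 + 0.1896·0.06 + 0.0136·0.05 + 0.1349·0.05 = 0.09272 + 0.011376 + 0.00068 + 0.006745 = 0.111521.
P(F | S) = 0.111521 / 0.96 = 0.116168…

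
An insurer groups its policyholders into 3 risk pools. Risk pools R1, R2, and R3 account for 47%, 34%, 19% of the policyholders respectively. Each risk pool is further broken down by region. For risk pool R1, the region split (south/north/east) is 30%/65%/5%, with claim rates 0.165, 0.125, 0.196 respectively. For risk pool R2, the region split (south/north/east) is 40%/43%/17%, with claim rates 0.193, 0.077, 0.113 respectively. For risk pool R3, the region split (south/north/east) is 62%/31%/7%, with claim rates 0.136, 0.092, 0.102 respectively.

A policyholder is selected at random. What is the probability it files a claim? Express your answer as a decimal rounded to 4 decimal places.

P(C|R1) = 0.3·0.165 + 0.65·0.125 + 0.05·0.196 = 0.0495 + 0.08125 + 0.0098 = 0.14055
P(C|R2) = 0.4·0.193 + 0.43·0.077 + 0.17·0.113 = 0.0772 + 0.03311 + 0.01921 = 0.12952
P(C|R3) = 0.62·0.136 + 0.31·0.092 + 0.07·0.102 = 0.08432 + 0.02852 + 0.00714 = 0.11998
Then overall,
P(C) = 0.47·0.14055 + 0.34·0.12952 + 0.19·0.11998
      = 0.0660585 + 0.0440368 + 0.0227962 = 0.1328915

P(C) ≈ 0.1329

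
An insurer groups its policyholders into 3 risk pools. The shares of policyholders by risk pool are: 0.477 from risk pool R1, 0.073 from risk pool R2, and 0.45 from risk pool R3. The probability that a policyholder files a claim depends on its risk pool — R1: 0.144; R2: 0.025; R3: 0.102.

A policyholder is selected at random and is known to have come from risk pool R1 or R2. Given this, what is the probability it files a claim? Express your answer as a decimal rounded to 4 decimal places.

P(C|S) ≈ 0.1282

Let S = {R1, R2}.
P(S) = 0.477 + 0.073 = 0.55.
P(C ∩ S) = 0.144·0.477 + 0.025·0.073 = 0.068688 + 0.001825 = 0.070513.
P(C | S) = 0.070513 / 0.55 = 0.128205…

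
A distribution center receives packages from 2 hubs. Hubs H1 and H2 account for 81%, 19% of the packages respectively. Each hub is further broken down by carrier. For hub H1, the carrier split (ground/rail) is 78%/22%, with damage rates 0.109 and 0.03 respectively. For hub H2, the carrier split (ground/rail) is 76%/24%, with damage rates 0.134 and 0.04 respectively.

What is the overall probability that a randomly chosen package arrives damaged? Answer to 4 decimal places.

P(D) ≈ 0.0954

P(D|H1) = 0.78·0.109 + 0.22·0.03 = 0.08502 + 0.0066 = 0.09162
P(D|H2) = 0.76·0.134 + 0.24·0.04 = 0.10184 + 0.0096 = 0.11144
By total probability over the outer partition,
P(D) = 0.81·0.09162 + 0.19·0.11144
      = 0.0742122 + 0.0211736 = 0.0953858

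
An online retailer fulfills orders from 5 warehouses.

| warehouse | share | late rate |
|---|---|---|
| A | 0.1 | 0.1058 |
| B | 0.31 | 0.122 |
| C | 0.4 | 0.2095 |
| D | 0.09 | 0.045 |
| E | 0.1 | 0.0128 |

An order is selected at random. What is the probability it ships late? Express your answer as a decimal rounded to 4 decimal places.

P(L) ≈ 0.1375

P(L) = P(L|A)·P(A) + P(L|B)·P(B) + P(L|C)·P(C) + P(L|D)·P(D) + P(L|E)·P(E)
      = 0.1058·0.1 + 0.122·0.31 + 0.2095·0.4 + 0.045·0.09 + 0.0128·0.1
      = 0.01058 + 0.03782 + 0.0838 + 0.00405 + 0.00128 = 0.13753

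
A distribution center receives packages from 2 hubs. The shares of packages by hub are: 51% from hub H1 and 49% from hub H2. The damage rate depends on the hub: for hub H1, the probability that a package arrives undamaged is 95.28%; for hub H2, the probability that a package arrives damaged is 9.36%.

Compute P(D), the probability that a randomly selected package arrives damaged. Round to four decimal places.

P(D|H1) = 1 − 0.9528 = 0.0472.
By the law of total probability,
P(D) = P(D|H1)·P(H1) + P(D|H2)·P(H2)
      = 0.0472·0.51 + 0.0936·0.49
      = 0.024072 + 0.045864 = 0.069936

0.0699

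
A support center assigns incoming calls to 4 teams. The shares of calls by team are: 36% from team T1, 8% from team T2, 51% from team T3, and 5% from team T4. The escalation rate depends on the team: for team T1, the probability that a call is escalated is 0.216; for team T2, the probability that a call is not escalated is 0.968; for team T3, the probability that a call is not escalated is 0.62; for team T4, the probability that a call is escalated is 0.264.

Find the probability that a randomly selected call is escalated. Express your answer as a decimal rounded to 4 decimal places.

P(E|T2) = 1 − 0.968 = 0.032.
P(E|T3) = 1 − 0.62 = 0.38.
P(E) = P(E|T1)·P(T1) + P(E|T2)·P(T2) + P(E|T3)·P(T3) + P(E|T4)·P(T4)
      = 0.216·0.36 + 0.032·0.08 + 0.38·0.51 + 0.264·0.05
      = 0.07776 + 0.00256 + 0.1938 + 0.0132 = 0.28732

P(E) ≈ 0.2873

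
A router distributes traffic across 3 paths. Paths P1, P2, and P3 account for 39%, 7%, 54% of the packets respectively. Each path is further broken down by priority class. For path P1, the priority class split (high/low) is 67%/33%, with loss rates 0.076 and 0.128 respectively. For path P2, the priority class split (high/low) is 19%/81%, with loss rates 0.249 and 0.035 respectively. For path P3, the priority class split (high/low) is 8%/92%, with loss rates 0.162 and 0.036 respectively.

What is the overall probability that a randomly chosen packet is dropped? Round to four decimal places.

0.0665

P(L|P1) = 0.67·0.076 + 0.33·0.128 = 0.05092 + 0.04224 = 0.09316
P(L|P2) = 0.19·0.249 + 0.81·0.035 = 0.04731 + 0.02835 = 0.07566
P(L|P3) = 0.08·0.162 + 0.92·0.036 = 0.01296 + 0.03312 = 0.04608
Then overall,
P(L) = 0.39·0.09316 + 0.07·0.07566 + 0.54·0.04608
      = 0.0363324 + 0.0052962 + 0.0248832 = 0.0665118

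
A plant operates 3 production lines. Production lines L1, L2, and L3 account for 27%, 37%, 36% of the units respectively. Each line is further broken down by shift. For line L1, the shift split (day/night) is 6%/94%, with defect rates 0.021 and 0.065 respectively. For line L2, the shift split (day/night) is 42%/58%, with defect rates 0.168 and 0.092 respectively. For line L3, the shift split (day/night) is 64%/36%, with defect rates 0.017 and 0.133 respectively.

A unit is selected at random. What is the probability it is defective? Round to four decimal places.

P(D|L1) = 0.06·0.021 + 0.94·0.065 = 0.00126 + 0.0611 = 0.06236
P(D|L2) = 0.42·0.168 + 0.58·0.092 = 0.07056 + 0.05336 = 0.12392
P(D|L3) = 0.64·0.017 + 0.36·0.133 = 0.01088 + 0.04788 = 0.05876
By total probability over the outer partition,
P(D) = 0.27·0.06236 + 0.37·0.12392 + 0.36·0.05876
      = 0.0168372 + 0.0458504 + 0.0211536 = 0.0838412

0.0838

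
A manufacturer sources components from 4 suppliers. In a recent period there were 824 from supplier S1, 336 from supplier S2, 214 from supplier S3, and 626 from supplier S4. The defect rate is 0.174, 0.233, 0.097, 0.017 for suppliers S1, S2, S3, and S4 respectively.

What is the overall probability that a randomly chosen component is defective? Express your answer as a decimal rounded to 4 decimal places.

Total: 824 + 336 + 214 + 626 = 2000.
P(S1) = 824/2000 = 0.412. P(S2) = 336/2000 = 0.168. P(S3) = 214/2000 = 0.107. P(S4) = 626/2000 = 0.313.
P(D) = P(D|S1)·P(S1) + P(D|S2)·P(S2) + P(D|S3)·P(S3) + P(D|S4)·P(S4)
      = 0.174·0.412 + 0.233·0.168 + 0.097·0.107 + 0.017·0.313
      = 0.071688 + 0.039144 + 0.010379 + 0.005321 = 0.126532

P(D) ≈ 0.1265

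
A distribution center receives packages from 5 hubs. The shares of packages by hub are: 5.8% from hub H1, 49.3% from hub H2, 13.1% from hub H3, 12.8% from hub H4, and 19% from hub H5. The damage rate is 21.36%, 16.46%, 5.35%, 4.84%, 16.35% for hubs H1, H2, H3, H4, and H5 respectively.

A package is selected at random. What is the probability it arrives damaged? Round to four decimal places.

P(D) = P(D|H1)·P(H1) + P(D|H2)·P(H2) + P(D|H3)·P(H3) + P(D|H4)·P(H4) + P(D|H5)·P(H5)
      = 0.2136·0.058 + 0.1646·0.493 + 0.0535·0.131 + 0.0484·0.128 + 0.1635·0.19
      = 0.0123888 + 0.0811478 + 0.0070085 + 0.0061952 + 0.031065 = 0.1378053

P(D) ≈ 0.1378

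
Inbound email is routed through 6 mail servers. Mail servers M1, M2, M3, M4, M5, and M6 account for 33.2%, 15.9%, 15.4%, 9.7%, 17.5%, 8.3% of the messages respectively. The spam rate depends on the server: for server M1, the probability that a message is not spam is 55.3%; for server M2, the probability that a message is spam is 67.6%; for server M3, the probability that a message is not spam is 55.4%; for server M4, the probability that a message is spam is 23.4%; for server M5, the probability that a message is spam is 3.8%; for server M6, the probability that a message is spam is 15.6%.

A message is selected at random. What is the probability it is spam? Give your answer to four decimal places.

P(S|M1) = 1 − 0.553 = 0.447.
P(S|M3) = 1 − 0.554 = 0.446.
By the law of total probability,
P(S) = P(S|M1)·P(M1) + P(S|M2)·P(M2) + P(S|M3)·P(M3) + P(S|M4)·P(M4) + P(S|M5)·P(M5) + P(S|M6)·P(M6)
      = 0.447·0.332 + 0.676·0.159 + 0.446·0.154 + 0.234·0.097 + 0.038·0.175 + 0.156·0.083
      = 0.148404 + 0.107484 + 0.068684 + 0.022698 + 0.00665 + 0.012948 = 0.366868

P(S) ≈ 0.3669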